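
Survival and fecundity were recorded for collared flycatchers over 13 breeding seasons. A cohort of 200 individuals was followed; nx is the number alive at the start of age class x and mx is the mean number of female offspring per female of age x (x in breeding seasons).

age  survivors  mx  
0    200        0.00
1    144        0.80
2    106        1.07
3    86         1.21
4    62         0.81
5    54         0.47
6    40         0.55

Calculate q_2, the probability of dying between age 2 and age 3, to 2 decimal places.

0.19

lx = nx/n0 = nx/200: 1, 0.72, 0.53, 0.43, 0.31, 0.27, 0.2
q_2 = (l_2 − l_3) / l_2 = (0.53 − 0.43) / 0.53
     = 0.1 / 0.53 = 0.188679… → 0.19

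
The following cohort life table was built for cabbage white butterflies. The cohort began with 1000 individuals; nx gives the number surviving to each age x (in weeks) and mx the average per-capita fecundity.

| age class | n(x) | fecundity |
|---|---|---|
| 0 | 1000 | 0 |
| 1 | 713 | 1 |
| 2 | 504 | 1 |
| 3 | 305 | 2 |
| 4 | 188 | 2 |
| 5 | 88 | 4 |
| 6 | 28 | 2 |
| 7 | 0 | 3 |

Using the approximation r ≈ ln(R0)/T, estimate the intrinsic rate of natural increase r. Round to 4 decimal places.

lx = nx/n0 = nx/1000: 1, 0.713, 0.504, 0.305, 0.188, 0.088, 0.028, 0
R0 = Σ lx·mx = 0 + 0.713 + 0.504 + 0.61 + 0.376 + 0.352 + 0.056 + 0 = 2.611
Σ x·lx·mx = 7.151; T = 7.151/2.611 = 2.7388…
r ≈ ln(R0)/T = ln(2.611)/2.7388… = 0.350421… → 0.3504

0.3504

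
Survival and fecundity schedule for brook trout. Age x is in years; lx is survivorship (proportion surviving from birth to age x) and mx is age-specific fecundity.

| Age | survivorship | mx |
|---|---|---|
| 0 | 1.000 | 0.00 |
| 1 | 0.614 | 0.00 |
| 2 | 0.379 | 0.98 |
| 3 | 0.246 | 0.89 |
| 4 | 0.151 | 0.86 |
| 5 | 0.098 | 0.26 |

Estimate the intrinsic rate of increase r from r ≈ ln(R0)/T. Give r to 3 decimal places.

-0.107

R0 = Σ lx·mx = 0 + 0 + 0.37142 + 0.21894 + 0.12986 + 0.02548 = 0.7457
Σ x·lx·mx = 2.0465; T = 2.0465/0.7457 = 2.7444…
r ≈ ln(R0)/T = ln(0.7457)/2.7444… = -0.10692… → -0.107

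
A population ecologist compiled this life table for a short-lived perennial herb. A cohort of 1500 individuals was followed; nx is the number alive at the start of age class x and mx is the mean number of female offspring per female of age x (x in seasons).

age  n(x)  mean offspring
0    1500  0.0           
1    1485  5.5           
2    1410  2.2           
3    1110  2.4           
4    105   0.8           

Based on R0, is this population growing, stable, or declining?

lx = nx/n0 = nx/1500: 1, 0.99, 0.94, 0.74, 0.07
R0 = Σ lx·mx = 0 + 5.445 + 2.068 + 1.776 + 0.056 = 9.345
R0 > 1, so the population is growing.

growing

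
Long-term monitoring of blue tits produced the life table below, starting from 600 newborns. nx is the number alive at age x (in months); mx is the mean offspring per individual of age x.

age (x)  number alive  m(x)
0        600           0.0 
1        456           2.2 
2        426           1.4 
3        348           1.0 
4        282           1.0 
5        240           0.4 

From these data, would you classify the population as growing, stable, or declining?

growing

lx = nx/n0 = nx/600: 1, 0.76, 0.71, 0.58, 0.47, 0.4
R0 = Σ lx·mx = 0 + 1.672 + 0.994 + 0.58 + 0.47 + 0.16 = 3.876
R0 > 1, so the population is growing.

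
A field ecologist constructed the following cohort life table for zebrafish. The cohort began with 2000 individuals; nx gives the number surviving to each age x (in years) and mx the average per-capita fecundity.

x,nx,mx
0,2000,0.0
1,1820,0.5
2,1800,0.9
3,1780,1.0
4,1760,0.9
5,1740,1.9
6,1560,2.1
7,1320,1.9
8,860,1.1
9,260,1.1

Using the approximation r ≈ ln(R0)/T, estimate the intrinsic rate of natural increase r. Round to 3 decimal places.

0.426

lx = nx/n0 = nx/2000: 1, 0.91, 0.9, 0.89, 0.88, 0.87, 0.78, 0.66, 0.43, 0.13
R0 = Σ lx·mx = 0 + 0.455 + 0.81 + 0.89 + 0.792 + 1.653 + 1.638 + 1.254 + 0.473 + 0.143 = 8.108
Σ x·lx·mx = 39.855; T = 39.855/8.108 = 4.91552…
r ≈ ln(R0)/T = ln(8.108)/4.91552… = 0.42576… → 0.426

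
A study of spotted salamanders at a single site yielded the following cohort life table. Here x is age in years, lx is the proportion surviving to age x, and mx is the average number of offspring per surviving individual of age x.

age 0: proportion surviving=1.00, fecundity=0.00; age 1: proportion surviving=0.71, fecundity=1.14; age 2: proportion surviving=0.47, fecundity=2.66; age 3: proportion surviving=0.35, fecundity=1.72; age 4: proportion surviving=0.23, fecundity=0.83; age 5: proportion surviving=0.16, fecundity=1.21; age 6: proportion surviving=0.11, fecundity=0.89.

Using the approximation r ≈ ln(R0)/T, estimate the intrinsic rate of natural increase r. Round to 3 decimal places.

R0 = Σ lx·mx = 0 + 0.8094 + 1.2502 + 0.602 + 0.1909 + 0.1936 + 0.0979 = 3.144
Σ x·lx·mx = 7.4348; T = 7.4348/3.144 = 2.36476…
r ≈ ln(R0)/T = ln(3.144)/2.36476… = 0.4844… → 0.484

0.484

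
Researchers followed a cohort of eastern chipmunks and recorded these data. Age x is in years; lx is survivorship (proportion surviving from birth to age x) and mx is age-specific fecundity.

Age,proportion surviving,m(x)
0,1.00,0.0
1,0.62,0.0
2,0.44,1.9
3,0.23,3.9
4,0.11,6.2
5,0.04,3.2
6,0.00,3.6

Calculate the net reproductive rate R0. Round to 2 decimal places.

lx·mx by age: 0, 0, 0.836, 0.897, 0.682, 0.128, 0
R0 = Σ lx·mx = 2.543 → 2.54

2.54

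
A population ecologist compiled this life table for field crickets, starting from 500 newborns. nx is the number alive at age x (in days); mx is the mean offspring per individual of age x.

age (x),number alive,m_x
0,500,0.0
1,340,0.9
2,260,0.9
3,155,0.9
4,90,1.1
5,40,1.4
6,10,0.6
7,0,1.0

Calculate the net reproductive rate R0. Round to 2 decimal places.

1.68

lx = nx/n0 = nx/500: 1, 0.68, 0.52, 0.31, 0.18, 0.08, 0.02, 0
lx·mx by age: 0, 0.612, 0.468, 0.279, 0.198, 0.112, 0.012, 0
R0 = Σ lx·mx = 1.681 → 1.68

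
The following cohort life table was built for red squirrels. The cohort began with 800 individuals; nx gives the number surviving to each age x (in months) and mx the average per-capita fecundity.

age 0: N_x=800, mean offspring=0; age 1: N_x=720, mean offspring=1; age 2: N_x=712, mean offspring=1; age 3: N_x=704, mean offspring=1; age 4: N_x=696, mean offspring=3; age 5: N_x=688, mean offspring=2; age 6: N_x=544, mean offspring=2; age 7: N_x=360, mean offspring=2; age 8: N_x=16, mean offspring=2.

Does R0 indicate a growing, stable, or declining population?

lx = nx/n0 = nx/800: 1, 0.9, 0.89, 0.88, 0.87, 0.86, 0.68, 0.45, 0.02
R0 = Σ lx·mx = 0 + 0.9 + 0.89 + 0.88 + 2.61 + 1.72 + 1.36 + 0.9 + 0.04 = 9.3
R0 > 1, so the population is growing.

growing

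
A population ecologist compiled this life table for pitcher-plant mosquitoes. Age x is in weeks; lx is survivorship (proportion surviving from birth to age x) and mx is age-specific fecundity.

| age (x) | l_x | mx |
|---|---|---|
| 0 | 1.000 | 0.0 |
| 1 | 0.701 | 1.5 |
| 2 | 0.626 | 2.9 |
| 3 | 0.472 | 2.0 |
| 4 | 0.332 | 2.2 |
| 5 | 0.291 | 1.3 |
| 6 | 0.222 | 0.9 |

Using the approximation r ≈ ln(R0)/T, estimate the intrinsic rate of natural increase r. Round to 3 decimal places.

R0 = Σ lx·mx = 0 + 1.0515 + 1.8154 + 0.944 + 0.7304 + 0.3783 + 0.1998 = 5.1194
Σ x·lx·mx = 13.5262; T = 13.5262/5.1194 = 2.64215…
r ≈ ln(R0)/T = ln(5.1194)/2.64215… = 0.61807… → 0.618

0.618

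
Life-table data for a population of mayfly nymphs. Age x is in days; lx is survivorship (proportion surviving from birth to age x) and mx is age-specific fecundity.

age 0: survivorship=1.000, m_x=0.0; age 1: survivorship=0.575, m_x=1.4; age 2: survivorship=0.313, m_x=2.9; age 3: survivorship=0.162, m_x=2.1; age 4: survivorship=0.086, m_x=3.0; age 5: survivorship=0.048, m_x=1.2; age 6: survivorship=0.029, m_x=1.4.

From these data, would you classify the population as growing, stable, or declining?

growing

R0 = Σ lx·mx = 0 + 0.805 + 0.9077 + 0.3402 + 0.258 + 0.0576 + 0.0406 = 2.4091
R0 > 1, so the population is growing.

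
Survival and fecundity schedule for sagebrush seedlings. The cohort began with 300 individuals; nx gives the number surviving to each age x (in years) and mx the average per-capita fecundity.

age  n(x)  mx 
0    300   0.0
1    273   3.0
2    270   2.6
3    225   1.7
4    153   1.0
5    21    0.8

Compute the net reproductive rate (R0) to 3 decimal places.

6.911

lx = nx/n0 = nx/300: 1, 0.91, 0.9, 0.75, 0.51, 0.07
lx·mx by age: 0, 2.73, 2.34, 1.275, 0.51, 0.056
R0 = Σ lx·mx = 6.911 → 6.911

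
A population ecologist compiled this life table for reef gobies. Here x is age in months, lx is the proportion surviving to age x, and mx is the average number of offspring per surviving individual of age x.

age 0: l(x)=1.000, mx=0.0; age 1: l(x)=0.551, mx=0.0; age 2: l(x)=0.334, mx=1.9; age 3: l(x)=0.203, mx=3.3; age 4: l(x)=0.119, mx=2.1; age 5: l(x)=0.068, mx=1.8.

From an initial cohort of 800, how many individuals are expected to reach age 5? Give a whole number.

Expected survivors = N0 · l_5 = 800 × 0.068 = 54.4 → 54

54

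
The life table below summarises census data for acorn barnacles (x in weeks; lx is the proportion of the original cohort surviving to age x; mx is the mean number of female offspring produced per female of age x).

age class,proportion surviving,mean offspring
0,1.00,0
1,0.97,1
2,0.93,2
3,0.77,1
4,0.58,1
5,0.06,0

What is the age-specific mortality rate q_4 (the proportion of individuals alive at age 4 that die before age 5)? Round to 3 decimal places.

0.897

q_4 = (l_4 − l_5) / l_4 = (0.58 − 0.06) / 0.58
     = 0.52 / 0.58 = 0.896552… → 0.897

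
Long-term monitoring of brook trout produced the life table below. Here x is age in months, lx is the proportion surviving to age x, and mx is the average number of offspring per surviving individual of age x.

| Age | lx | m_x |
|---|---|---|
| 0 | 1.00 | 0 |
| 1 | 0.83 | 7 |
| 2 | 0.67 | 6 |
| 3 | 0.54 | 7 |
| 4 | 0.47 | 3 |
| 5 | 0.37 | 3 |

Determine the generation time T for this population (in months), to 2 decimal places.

lx·mx: 0, 5.81, 4.02, 3.78, 1.41, 1.11 → R0 = 16.13
x·lx·mx: 0, 5.81, 8.04, 11.34, 5.64, 5.55 → Σ = 36.38
T = 36.38 / 16.13 = 2.255425… → 2.26

2.26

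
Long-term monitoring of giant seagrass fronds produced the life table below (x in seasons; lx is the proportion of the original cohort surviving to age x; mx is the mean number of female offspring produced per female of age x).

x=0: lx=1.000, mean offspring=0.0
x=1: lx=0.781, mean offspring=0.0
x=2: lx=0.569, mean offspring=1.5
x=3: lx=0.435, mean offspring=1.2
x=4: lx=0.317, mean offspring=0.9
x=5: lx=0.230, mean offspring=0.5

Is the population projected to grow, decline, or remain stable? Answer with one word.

R0 = Σ lx·mx = 0 + 0 + 0.8535 + 0.522 + 0.2853 + 0.115 = 1.7758
R0 > 1, so the population is growing.

growing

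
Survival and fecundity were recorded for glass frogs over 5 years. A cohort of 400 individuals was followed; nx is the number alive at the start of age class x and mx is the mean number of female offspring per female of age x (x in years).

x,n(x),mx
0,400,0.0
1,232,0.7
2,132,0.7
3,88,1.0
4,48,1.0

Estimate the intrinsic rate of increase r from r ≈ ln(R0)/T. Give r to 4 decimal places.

-0.0113

lx = nx/n0 = nx/400: 1, 0.58, 0.33, 0.22, 0.12
R0 = Σ lx·mx = 0 + 0.406 + 0.231 + 0.22 + 0.12 = 0.977
Σ x·lx·mx = 2.008; T = 2.008/0.977 = 2.05527…
r ≈ ln(R0)/T = ln(0.977)/2.05527… = -0.011321… → -0.0113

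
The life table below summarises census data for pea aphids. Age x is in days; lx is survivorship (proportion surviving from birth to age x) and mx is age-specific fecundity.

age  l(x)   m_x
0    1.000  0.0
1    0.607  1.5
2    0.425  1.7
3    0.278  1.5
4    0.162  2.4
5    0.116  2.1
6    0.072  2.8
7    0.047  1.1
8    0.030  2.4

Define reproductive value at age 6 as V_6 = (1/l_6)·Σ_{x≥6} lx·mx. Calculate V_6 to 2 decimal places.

4.52

lx·mx for x ≥ 6: 0.2016, 0.0517, 0.072 → sum = 0.3253
V_6 = 0.3253 / l_6 = 0.3253 / 0.072 = 4.518056… → 4.52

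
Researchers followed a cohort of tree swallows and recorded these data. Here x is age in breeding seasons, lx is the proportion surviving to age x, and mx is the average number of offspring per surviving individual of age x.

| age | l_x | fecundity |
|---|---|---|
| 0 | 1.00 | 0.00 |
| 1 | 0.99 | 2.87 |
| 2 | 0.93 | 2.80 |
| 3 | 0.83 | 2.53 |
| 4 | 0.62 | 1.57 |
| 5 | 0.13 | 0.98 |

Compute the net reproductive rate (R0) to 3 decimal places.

8.646

lx·mx by age: 0, 2.8413, 2.604, 2.0999, 0.9734, 0.1274
R0 = Σ lx·mx = 8.646 → 8.646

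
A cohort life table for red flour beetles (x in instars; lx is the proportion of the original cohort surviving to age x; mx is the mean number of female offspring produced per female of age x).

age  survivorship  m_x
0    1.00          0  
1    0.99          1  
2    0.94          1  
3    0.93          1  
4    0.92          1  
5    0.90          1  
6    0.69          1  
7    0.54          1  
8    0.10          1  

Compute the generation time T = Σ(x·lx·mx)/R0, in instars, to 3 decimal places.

3.754

lx·mx: 0, 0.99, 0.94, 0.93, 0.92, 0.9, 0.69, 0.54, 0.1 → R0 = 6.01
x·lx·mx: 0, 0.99, 1.88, 2.79, 3.68, 4.5, 4.14, 3.78, 0.8 → Σ = 22.56
T = 22.56 / 6.01 = 3.753744… → 3.754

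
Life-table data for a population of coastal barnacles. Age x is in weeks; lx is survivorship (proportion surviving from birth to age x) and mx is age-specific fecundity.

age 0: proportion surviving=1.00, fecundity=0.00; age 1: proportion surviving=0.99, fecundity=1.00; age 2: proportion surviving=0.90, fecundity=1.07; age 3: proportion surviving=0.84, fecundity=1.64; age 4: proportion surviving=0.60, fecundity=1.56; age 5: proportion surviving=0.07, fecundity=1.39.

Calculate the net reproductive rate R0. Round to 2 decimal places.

4.36

lx·mx by age: 0, 0.99, 0.963, 1.3776, 0.936, 0.0973
R0 = Σ lx·mx = 4.3639 → 4.36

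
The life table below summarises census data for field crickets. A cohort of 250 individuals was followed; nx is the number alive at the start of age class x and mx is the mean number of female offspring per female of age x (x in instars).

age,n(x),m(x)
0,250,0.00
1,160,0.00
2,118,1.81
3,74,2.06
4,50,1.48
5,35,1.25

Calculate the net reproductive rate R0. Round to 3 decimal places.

1.935

lx = nx/n0 = nx/250: 1, 0.64, 0.472, 0.296, 0.2, 0.14
lx·mx by age: 0, 0, 0.85432, 0.60976, 0.296, 0.175
R0 = Σ lx·mx = 1.93508 → 1.935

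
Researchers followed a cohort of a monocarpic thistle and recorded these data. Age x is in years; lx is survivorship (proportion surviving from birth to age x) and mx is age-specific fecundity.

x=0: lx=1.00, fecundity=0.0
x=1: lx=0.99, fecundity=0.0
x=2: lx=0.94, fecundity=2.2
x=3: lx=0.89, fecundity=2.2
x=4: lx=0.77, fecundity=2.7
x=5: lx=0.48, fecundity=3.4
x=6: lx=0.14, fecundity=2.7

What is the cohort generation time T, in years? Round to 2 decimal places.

3.54

lx·mx: 0, 0, 2.068, 1.958, 2.079, 1.632, 0.378 → R0 = 8.115
x·lx·mx: 0, 0, 4.136, 5.874, 8.316, 8.16, 2.268 → Σ = 28.754
T = 28.754 / 8.115 = 3.543315… → 3.54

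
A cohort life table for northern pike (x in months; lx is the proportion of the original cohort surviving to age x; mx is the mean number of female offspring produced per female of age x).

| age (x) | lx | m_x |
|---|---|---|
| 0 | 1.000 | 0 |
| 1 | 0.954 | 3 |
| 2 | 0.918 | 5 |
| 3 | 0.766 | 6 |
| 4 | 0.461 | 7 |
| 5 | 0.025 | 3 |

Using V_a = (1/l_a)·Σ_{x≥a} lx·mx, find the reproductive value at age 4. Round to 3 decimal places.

7.163

lx·mx for x ≥ 4: 3.227, 0.075 → sum = 3.302
V_4 = 3.302 / l_4 = 3.302 / 0.461 = 7.16269… → 7.163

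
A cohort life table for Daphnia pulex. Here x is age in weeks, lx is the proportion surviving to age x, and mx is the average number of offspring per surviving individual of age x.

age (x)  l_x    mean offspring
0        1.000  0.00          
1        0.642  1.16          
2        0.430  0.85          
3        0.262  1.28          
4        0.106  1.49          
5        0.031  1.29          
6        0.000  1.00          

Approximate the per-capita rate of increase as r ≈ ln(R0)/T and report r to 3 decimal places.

0.246

R0 = Σ lx·mx = 0 + 0.74472 + 0.3655 + 0.33536 + 0.15794 + 0.03999 + 0 = 1.64351
Σ x·lx·mx = 3.31351; T = 3.31351/1.64351 = 2.01612…
r ≈ ln(R0)/T = ln(1.64351)/2.01612… = 0.24643… → 0.246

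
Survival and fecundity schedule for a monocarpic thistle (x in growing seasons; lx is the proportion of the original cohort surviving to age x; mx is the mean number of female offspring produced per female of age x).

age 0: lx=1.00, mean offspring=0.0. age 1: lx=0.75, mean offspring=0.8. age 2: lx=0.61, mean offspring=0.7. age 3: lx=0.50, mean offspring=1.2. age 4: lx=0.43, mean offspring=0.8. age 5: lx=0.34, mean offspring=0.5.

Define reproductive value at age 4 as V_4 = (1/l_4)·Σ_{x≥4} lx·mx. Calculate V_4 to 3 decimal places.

lx·mx for x ≥ 4: 0.344, 0.17 → sum = 0.514
V_4 = 0.514 / l_4 = 0.514 / 0.43 = 1.195349… → 1.195

1.195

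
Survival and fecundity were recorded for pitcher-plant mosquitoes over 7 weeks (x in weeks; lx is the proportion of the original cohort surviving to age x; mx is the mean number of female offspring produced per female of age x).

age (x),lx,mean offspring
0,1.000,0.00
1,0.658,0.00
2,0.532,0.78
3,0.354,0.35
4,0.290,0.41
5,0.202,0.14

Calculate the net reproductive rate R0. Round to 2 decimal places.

0.69

lx·mx by age: 0, 0, 0.41496, 0.1239, 0.1189, 0.02828
R0 = Σ lx·mx = 0.68604 → 0.69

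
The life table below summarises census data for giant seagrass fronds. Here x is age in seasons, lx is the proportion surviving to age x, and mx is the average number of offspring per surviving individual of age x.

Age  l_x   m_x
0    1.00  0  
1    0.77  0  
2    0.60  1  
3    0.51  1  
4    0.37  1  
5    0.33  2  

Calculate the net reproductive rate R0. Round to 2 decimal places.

2.14

lx·mx by age: 0, 0, 0.6, 0.51, 0.37, 0.66
R0 = Σ lx·mx = 2.14 → 2.14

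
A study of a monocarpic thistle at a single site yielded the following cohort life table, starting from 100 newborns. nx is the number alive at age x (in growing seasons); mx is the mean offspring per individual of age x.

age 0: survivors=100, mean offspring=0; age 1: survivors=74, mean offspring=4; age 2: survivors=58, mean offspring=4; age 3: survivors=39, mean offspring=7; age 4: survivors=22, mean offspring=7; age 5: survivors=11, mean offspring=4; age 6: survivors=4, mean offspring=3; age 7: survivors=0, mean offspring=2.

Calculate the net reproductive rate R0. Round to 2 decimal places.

10.11

lx = nx/n0 = nx/100: 1, 0.74, 0.58, 0.39, 0.22, 0.11, 0.04, 0
lx·mx by age: 0, 2.96, 2.32, 2.73, 1.54, 0.44, 0.12, 0
R0 = Σ lx·mx = 10.11 → 10.11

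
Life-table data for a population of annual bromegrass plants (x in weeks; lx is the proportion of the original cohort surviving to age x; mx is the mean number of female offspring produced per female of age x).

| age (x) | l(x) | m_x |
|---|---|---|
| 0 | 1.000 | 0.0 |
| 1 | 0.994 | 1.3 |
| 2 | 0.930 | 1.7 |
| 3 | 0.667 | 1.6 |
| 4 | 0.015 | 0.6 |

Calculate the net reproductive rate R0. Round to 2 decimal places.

lx·mx by age: 0, 1.2922, 1.581, 1.0672, 0.009
R0 = Σ lx·mx = 3.9494 → 3.95

3.95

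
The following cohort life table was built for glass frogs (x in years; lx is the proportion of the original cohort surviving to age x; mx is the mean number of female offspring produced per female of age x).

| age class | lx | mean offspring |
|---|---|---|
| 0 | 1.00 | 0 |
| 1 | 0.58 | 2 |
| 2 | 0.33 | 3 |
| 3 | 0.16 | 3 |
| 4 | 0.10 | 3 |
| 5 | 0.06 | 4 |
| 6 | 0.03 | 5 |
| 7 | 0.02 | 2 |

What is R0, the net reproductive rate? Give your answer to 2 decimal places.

3.36

lx·mx by age: 0, 1.16, 0.99, 0.48, 0.3, 0.24, 0.15, 0.04
R0 = Σ lx·mx = 3.36 → 3.36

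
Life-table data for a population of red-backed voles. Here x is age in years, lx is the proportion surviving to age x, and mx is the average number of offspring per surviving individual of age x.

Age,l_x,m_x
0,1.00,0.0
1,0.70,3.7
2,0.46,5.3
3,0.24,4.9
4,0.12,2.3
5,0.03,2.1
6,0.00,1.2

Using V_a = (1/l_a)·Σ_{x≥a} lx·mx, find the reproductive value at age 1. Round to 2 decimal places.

9.35

lx·mx for x ≥ 1: 2.59, 2.438, 1.176, 0.276, 0.063, 0 → sum = 6.543
V_1 = 6.543 / l_1 = 6.543 / 0.7 = 9.347143… → 9.35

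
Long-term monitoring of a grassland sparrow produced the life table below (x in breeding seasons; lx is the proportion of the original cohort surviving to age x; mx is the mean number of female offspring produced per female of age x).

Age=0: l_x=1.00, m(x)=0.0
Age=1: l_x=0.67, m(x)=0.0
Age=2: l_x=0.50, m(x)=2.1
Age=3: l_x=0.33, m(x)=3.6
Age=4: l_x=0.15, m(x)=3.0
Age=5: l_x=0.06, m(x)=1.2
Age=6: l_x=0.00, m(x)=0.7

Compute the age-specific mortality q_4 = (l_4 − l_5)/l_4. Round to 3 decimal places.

q_4 = (l_4 − l_5) / l_4 = (0.15 − 0.06) / 0.15
     = 0.09 / 0.15 = 0.6 → 0.600

0.600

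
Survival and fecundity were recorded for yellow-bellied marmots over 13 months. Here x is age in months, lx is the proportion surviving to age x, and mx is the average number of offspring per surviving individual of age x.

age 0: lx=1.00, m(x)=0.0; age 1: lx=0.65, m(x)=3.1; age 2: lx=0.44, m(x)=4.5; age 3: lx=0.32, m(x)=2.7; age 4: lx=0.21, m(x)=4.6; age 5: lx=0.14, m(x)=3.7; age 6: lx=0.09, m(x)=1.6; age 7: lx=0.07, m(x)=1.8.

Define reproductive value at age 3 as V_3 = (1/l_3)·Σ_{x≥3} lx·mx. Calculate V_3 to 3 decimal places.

lx·mx for x ≥ 3: 0.864, 0.966, 0.518, 0.144, 0.126 → sum = 2.618
V_3 = 2.618 / l_3 = 2.618 / 0.32 = 8.18125 → 8.181

8.181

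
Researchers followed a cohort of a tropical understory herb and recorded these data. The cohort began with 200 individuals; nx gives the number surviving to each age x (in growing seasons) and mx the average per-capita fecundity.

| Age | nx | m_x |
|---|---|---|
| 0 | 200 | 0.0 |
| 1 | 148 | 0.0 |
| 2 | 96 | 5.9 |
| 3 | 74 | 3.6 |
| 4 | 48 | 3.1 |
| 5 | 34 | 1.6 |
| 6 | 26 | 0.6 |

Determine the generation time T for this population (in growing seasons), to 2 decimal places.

lx = nx/n0 = nx/200: 1, 0.74, 0.48, 0.37, 0.24, 0.17, 0.13
lx·mx: 0, 0, 2.832, 1.332, 0.744, 0.272, 0.078 → R0 = 5.258
x·lx·mx: 0, 0, 5.664, 3.996, 2.976, 1.36, 0.468 → Σ = 14.464
T = 14.464 / 5.258 = 2.750856… → 2.75

2.75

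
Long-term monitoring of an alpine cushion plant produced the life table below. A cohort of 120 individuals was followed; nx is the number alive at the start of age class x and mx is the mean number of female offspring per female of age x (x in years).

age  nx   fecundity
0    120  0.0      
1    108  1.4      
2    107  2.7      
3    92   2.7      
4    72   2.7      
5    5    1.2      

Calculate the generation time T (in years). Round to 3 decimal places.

2.567

lx = nx/n0 = nx/120: 1, 0.9, 0.89167…, 0.76667…, 0.6, 0.04167…
lx·mx: 0, 1.26, 2.4075…, 2.07…, 1.62, 0.05… → R0 = 7.4075…
x·lx·mx: 0, 1.26, 4.815…, 6.21…, 6.48, 0.25… → Σ = 19.015…
T = 19.015… / 7.4075… = 2.566993… → 2.567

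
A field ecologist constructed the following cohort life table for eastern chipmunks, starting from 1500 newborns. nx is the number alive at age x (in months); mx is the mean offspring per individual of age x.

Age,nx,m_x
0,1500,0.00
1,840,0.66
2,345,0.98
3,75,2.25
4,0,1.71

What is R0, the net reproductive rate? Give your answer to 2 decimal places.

lx = nx/n0 = nx/1500: 1, 0.56, 0.23, 0.05, 0
lx·mx by age: 0, 0.3696, 0.2254, 0.1125, 0
R0 = Σ lx·mx = 0.7075 → 0.71

0.71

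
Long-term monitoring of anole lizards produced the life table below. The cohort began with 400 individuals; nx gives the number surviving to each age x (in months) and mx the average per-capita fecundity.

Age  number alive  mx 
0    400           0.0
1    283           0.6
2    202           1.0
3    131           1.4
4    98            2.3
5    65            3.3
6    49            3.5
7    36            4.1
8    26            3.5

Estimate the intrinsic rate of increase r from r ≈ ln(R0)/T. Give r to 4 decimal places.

0.2998

lx = nx/n0 = nx/400: 1, 0.7075, 0.505, 0.3275, 0.245, 0.1625, 0.1225, 0.09, 0.065
R0 = Σ lx·mx = 0 + 0.4245 + 0.505 + 0.4585 + 0.5635 + 0.53625 + 0.42875 + 0.369 + 0.2275 = 3.513
Σ x·lx·mx = 14.72075; T = 14.72075/3.513 = 4.19036…
r ≈ ln(R0)/T = ln(3.513)/4.19036… = 0.299848… → 0.2998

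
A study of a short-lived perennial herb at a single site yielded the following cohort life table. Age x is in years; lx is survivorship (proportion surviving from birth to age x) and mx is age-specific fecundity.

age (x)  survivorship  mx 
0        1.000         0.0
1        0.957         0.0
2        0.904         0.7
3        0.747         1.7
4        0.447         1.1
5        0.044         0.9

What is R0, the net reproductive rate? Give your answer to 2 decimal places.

2.43

lx·mx by age: 0, 0, 0.6328, 1.2699, 0.4917, 0.0396
R0 = Σ lx·mx = 2.434 → 2.43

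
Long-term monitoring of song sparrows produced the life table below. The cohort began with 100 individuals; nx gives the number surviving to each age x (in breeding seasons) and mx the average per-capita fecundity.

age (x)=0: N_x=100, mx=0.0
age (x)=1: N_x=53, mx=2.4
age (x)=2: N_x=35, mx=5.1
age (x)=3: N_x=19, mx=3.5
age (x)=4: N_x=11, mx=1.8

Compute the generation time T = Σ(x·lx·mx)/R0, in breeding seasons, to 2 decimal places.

1.95

lx = nx/n0 = nx/100: 1, 0.53, 0.35, 0.19, 0.11
lx·mx: 0, 1.272, 1.785, 0.665, 0.198 → R0 = 3.92
x·lx·mx: 0, 1.272, 3.57, 1.995, 0.792 → Σ = 7.629
T = 7.629 / 3.92 = 1.946173… → 1.95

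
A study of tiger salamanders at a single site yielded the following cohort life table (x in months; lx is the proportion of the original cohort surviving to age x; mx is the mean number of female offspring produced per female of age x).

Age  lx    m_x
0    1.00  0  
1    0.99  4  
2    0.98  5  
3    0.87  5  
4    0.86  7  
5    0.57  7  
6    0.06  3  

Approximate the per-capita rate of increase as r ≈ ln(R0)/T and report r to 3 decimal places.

1.026

R0 = Σ lx·mx = 0 + 3.96 + 4.9 + 4.35 + 6.02 + 3.99 + 0.18 = 23.4
Σ x·lx·mx = 71.92; T = 71.92/23.4 = 3.0735…
r ≈ ln(R0)/T = ln(23.4)/3.0735… = 1.02578… → 1.026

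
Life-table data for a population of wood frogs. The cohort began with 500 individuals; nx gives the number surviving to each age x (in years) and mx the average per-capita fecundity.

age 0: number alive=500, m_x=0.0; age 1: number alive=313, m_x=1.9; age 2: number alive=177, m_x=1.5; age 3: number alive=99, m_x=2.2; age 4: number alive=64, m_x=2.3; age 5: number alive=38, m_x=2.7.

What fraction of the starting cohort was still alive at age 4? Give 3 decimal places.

l_4 = n_4/n_0 = 64/500 = 0.128 → 0.128

0.128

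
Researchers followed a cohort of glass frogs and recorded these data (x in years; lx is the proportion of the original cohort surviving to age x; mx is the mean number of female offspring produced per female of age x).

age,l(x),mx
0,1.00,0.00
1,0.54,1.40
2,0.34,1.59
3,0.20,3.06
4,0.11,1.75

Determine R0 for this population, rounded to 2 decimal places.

lx·mx by age: 0, 0.756, 0.5406, 0.612, 0.1925
R0 = Σ lx·mx = 2.1011 → 2.10

2.10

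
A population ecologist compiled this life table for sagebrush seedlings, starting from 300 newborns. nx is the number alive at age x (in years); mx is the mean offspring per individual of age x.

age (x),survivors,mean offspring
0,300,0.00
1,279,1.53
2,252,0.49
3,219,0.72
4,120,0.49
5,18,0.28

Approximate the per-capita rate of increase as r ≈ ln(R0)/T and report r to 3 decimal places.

lx = nx/n0 = nx/300: 1, 0.93, 0.84, 0.73, 0.4, 0.06
R0 = Σ lx·mx = 0 + 1.4229 + 0.4116 + 0.5256 + 0.196 + 0.0168 = 2.5729
Σ x·lx·mx = 4.6909; T = 4.6909/2.5729 = 1.8232…
r ≈ ln(R0)/T = ln(2.5729)/1.8232… = 0.51834… → 0.518

0.518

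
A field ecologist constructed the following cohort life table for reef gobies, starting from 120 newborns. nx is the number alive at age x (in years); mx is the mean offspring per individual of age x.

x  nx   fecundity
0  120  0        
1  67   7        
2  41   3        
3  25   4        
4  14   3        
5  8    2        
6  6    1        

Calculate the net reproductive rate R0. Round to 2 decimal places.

6.30

lx = nx/n0 = nx/120: 1, 0.55833…, 0.34167…, 0.20833…, 0.11667…, 0.06667…, 0.05
lx·mx by age: 0, 3.908333…, 1.025…, 0.833333…, 0.35…, 0.133333…, 0.05
R0 = Σ lx·mx = 6.3… → 6.30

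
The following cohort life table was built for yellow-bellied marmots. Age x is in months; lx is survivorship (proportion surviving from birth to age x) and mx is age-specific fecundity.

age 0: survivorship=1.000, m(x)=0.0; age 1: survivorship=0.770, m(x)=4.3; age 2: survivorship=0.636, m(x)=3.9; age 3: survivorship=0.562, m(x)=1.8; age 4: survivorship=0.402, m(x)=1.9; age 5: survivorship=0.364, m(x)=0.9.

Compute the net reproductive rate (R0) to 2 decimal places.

7.89

lx·mx by age: 0, 3.311, 2.4804, 1.0116, 0.7638, 0.3276
R0 = Σ lx·mx = 7.8944 → 7.89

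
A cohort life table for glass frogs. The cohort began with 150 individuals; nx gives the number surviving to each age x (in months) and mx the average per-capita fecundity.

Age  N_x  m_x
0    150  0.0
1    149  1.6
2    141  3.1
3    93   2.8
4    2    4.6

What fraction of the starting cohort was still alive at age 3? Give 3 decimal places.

l_3 = n_3/n_0 = 93/150 = 0.62 → 0.620

0.620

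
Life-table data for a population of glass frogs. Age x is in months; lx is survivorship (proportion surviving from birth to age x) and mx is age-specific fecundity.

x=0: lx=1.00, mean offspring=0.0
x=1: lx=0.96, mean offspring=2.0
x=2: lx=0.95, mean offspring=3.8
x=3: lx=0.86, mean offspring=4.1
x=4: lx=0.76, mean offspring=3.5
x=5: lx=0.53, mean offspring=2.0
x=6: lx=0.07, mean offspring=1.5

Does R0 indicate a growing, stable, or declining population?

growing

R0 = Σ lx·mx = 0 + 1.92 + 3.61 + 3.526 + 2.66 + 1.06 + 0.105 = 12.881
R0 > 1, so the population is growing.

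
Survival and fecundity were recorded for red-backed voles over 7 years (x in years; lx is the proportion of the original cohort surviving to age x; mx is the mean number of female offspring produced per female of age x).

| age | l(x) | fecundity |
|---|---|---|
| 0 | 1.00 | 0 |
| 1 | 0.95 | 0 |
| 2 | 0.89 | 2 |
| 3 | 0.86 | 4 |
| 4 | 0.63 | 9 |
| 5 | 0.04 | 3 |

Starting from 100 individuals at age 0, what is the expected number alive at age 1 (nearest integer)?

95

Expected survivors = N0 · l_1 = 100 × 0.95 = 95 → 95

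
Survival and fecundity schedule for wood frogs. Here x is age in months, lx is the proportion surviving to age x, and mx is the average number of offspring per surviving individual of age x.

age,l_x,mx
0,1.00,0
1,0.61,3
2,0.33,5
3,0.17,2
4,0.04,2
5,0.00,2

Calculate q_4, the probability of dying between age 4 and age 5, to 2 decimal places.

q_4 = (l_4 − l_5) / l_4 = (0.04 − 0) / 0.04
     = 0.04 / 0.04 = 1 → 1.00

1.00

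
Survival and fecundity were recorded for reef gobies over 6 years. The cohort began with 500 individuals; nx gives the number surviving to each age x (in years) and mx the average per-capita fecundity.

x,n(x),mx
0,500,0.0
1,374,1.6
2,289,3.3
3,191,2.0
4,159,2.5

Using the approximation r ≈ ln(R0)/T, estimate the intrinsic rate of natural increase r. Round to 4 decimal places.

0.6849

lx = nx/n0 = nx/500: 1, 0.748, 0.578, 0.382, 0.318
R0 = Σ lx·mx = 0 + 1.1968 + 1.9074 + 0.764 + 0.795 = 4.6632
Σ x·lx·mx = 10.4836; T = 10.4836/4.6632 = 2.24816…
r ≈ ln(R0)/T = ln(4.6632)/2.24816… = 0.684873… → 0.6849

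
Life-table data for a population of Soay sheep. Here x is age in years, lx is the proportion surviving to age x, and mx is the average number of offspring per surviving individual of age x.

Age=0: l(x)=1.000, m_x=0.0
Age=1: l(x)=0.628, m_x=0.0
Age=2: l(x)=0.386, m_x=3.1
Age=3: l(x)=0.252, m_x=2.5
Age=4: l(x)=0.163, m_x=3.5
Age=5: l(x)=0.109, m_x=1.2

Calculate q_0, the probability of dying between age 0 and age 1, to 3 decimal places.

q_0 = (l_0 − l_1) / l_0 = (1 − 0.628) / 1
     = 0.372 / 1 = 0.372 → 0.372

0.372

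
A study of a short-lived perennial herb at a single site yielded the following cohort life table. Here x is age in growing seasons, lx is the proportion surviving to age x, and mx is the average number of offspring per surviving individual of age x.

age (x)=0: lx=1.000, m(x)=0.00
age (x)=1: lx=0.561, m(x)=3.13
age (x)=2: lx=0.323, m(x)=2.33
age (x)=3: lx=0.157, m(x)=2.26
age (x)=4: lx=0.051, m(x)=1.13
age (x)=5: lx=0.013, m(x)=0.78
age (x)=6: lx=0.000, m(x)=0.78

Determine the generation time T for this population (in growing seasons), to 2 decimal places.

lx·mx: 0, 1.75593, 0.75259, 0.35482, 0.05763, 0.01014, 0 → R0 = 2.93111
x·lx·mx: 0, 1.75593, 1.50518, 1.06446, 0.23052, 0.0507, 0 → Σ = 4.60679
T = 4.60679 / 2.93111 = 1.571688… → 1.57

1.57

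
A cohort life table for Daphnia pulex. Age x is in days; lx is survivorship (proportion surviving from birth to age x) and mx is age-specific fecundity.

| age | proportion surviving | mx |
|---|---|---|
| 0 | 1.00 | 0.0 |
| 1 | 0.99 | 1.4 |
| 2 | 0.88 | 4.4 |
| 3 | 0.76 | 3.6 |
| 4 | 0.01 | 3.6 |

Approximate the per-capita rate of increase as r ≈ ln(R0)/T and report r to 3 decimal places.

0.957

R0 = Σ lx·mx = 0 + 1.386 + 3.872 + 2.736 + 0.036 = 8.03
Σ x·lx·mx = 17.482; T = 17.482/8.03 = 2.17709…
r ≈ ln(R0)/T = ln(8.03)/2.17709… = 0.95687… → 0.957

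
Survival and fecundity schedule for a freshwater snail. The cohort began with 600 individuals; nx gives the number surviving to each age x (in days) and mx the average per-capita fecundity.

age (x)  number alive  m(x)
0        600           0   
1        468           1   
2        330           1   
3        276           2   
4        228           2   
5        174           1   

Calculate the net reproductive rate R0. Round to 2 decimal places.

lx = nx/n0 = nx/600: 1, 0.78, 0.55, 0.46, 0.38, 0.29
lx·mx by age: 0, 0.78, 0.55, 0.92, 0.76, 0.29
R0 = Σ lx·mx = 3.3 → 3.30

3.30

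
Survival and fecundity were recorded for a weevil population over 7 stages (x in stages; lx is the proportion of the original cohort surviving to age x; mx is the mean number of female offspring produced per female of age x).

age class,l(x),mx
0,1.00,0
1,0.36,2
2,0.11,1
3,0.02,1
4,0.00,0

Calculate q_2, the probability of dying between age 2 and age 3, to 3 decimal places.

q_2 = (l_2 − l_3) / l_2 = (0.11 − 0.02) / 0.11
     = 0.09 / 0.11 = 0.818182… → 0.818

0.818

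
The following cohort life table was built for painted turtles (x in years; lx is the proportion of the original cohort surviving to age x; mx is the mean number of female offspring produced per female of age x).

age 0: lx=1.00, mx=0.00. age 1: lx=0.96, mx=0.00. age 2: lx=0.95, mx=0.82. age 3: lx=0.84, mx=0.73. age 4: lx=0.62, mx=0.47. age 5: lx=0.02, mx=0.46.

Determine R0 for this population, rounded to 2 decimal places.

1.69

lx·mx by age: 0, 0, 0.779, 0.6132, 0.2914, 0.0092
R0 = Σ lx·mx = 1.6928 → 1.69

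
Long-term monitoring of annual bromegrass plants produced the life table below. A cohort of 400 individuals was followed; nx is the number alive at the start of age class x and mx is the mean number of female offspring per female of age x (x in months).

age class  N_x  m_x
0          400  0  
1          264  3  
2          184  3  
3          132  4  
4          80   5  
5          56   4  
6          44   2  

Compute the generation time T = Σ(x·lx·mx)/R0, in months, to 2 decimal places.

lx = nx/n0 = nx/400: 1, 0.66, 0.46, 0.33, 0.2, 0.14, 0.11
lx·mx: 0, 1.98, 1.38, 1.32, 1, 0.56, 0.22 → R0 = 6.46
x·lx·mx: 0, 1.98, 2.76, 3.96, 4, 2.8, 1.32 → Σ = 16.82
T = 16.82 / 6.46 = 2.603715… → 2.60

2.60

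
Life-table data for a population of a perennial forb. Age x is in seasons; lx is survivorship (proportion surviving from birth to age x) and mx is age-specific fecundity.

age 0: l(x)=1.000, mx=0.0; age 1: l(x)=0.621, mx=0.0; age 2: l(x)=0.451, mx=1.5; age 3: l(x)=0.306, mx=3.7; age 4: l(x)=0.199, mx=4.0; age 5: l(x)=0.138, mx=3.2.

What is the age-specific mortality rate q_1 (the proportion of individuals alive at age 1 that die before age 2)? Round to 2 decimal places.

q_1 = (l_1 − l_2) / l_1 = (0.621 − 0.451) / 0.621
     = 0.17 / 0.621 = 0.273752… → 0.27

0.27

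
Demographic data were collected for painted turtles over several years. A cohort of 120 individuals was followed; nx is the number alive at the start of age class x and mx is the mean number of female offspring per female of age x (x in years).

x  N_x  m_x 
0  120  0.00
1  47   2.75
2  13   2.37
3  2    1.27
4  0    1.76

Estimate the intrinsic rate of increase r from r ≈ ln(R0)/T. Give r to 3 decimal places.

0.249

lx = nx/n0 = nx/120: 1, 0.39167…, 0.10833…, 0.01667…, 0
R0 = Σ lx·mx = 0 + 1.07708… + 0.25675… + 0.02117… + 0 = 1.355…
Σ x·lx·mx = 1.654083…; T = 1.654083…/1.355… = 1.22073…
r ≈ ln(R0)/T = ln(1.355…)/1.22073… = 0.24887… → 0.249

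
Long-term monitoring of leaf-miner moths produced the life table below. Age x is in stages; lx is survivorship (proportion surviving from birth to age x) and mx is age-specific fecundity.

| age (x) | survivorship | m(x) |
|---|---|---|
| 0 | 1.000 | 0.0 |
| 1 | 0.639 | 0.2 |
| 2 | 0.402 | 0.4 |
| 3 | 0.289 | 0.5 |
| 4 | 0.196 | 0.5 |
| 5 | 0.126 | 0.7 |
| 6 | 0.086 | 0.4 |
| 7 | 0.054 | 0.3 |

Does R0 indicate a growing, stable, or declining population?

declining

R0 = Σ lx·mx = 0 + 0.1278 + 0.1608 + 0.1445 + 0.098 + 0.0882 + 0.0344 + 0.0162 = 0.6699
R0 < 1, so the population is declining.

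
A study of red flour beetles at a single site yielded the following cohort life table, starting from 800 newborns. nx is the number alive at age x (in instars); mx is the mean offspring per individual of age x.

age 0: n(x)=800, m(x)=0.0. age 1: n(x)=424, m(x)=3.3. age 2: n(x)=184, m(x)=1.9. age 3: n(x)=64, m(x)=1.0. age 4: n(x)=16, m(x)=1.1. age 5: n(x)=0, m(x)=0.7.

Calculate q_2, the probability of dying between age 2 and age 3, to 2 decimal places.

lx = nx/n0 = nx/800: 1, 0.53, 0.23, 0.08, 0.02, 0
q_2 = (l_2 − l_3) / l_2 = (0.23 − 0.08) / 0.23
     = 0.15 / 0.23 = 0.652174… → 0.65

0.65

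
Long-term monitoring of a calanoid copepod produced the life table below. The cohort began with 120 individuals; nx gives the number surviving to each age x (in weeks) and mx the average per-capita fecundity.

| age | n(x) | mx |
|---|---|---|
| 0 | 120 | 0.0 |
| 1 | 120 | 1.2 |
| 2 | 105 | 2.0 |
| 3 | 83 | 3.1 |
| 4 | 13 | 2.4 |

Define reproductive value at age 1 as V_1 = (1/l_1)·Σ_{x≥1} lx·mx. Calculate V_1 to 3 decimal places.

5.354

lx = nx/n0 = nx/120: 1, 1, 0.875, 0.69167…, 0.10833…
lx·mx for x ≥ 1: 1.2, 1.75, 2.144167…, 0.26… → sum = 5.354167…
V_1 = 5.354167… / l_1 = 5.354167… / 1 = 5.354167… → 5.354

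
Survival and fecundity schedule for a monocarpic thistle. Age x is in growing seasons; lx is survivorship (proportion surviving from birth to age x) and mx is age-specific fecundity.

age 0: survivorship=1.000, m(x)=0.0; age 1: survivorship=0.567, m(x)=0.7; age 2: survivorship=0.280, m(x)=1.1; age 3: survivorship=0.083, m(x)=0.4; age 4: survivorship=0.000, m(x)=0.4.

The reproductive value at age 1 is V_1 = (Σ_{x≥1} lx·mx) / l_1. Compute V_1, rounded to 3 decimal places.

lx·mx for x ≥ 1: 0.3969, 0.308, 0.0332, 0 → sum = 0.7381
V_1 = 0.7381 / l_1 = 0.7381 / 0.567 = 1.301764… → 1.302

1.302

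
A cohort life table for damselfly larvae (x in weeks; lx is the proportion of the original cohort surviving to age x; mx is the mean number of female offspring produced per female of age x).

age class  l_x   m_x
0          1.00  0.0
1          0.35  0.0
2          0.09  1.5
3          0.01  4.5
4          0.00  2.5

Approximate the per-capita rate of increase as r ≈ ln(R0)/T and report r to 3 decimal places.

R0 = Σ lx·mx = 0 + 0 + 0.135 + 0.045 + 0 = 0.18
Σ x·lx·mx = 0.405; T = 0.405/0.18 = 2.25
r ≈ ln(R0)/T = ln(0.18)/2.25 = -0.76213… → -0.762

-0.762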